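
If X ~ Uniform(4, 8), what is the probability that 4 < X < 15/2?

P(4 < X < 15/2) = ∫_{4}^{15/2} f(x) dx
where f(x) = \frac{1}{4}
= \frac{7}{8}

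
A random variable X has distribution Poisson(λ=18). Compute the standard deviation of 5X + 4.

For X ~ Poisson(λ=18):
Var(X) = 18
SD(X) = √(Var(X)) = √(18) = 3 \sqrt{2}
SD(5X + 4) = |5| × SD(X) = 5 × 3 \sqrt{2} = 15 \sqrt{2}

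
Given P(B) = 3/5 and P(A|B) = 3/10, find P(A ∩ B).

By definition, P(A|B) = P(A ∩ B) / P(B)
So P(A ∩ B) = P(A|B) × P(B)
= 3/10 × 3/5
= 9/50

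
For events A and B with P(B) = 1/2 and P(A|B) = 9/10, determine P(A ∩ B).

By definition, P(A|B) = P(A ∩ B) / P(B)
So P(A ∩ B) = P(A|B) × P(B)
= 9/10 × 1/2
= 9/20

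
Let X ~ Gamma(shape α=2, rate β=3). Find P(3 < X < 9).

P(3 < X < 9) = ∫_{3}^{9} f(x) dx
where f(x) = 9 x e^{- 3 x}
= \frac{2 \left(-14 + 5 e^{18}\right)}{e^{27}}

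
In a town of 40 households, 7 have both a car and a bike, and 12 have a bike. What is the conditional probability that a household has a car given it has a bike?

P(A ∩ B) = 7/40
P(B) = 12/40 = 3/10
P(A|B) = P(A ∩ B) / P(B) = (7/40) / (3/10) = 7/12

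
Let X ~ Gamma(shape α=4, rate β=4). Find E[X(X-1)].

E[X(X-1)] = E[X² - X] = E[X²] - E[X]
E[X] = 1
E[X²] = Var(X) + (E[X])² = \frac{1}{4} + (1)² = \frac{5}{4}
E[X(X-1)] = \frac{5}{4} - 1 = \frac{1}{4}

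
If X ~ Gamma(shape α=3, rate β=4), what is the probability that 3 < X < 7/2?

P(3 < X < 7/2) = ∫_{3}^{7/2} f(x) dx
where f(x) = 32 x^{2} e^{- 4 x}
= \frac{-113 + 85 e^{2}}{e^{14}}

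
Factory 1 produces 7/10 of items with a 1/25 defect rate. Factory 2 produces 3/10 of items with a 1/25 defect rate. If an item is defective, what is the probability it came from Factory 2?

Using Bayes' theorem:
P(F1) = 7/10, P(D|F1) = 1/25
P(F2) = 3/10, P(D|F2) = 1/25
P(D) = P(D|F1)P(F1) + P(D|F2)P(F2)
     = \frac{1}{25}
P(F2|D) = P(D|F2)P(F2) / P(D)
= \frac{3}{10}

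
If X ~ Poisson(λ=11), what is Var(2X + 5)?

For X ~ Poisson(λ=11):
Var(X) = 11
Var(2X + 5) = (2)² × Var(X) = 4 × 11 = 44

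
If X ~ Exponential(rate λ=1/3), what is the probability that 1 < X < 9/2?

P(1 < X < 9/2) = ∫_{1}^{9/2} f(x) dx
where f(x) = \frac{e^{- \frac{x}{3}}}{3}
= - \frac{1}{e^{\frac{3}{2}}} + e^{- \frac{1}{3}}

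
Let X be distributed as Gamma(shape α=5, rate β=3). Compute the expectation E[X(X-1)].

E[X(X-1)] = E[X² - X] = E[X²] - E[X]
E[X] = \frac{5}{3}
E[X²] = Var(X) + (E[X])² = \frac{5}{9} + (\frac{5}{3})² = \frac{10}{3}
E[X(X-1)] = \frac{10}{3} - \frac{5}{3} = \frac{5}{3}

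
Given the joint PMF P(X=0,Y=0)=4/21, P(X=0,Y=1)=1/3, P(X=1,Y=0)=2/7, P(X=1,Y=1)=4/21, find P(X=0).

P(X=0) = P(X=0,Y=0) + P(X=0,Y=1)
= 4/21 + 1/3
= 11/21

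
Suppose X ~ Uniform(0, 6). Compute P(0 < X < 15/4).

P(0 < X < 15/4) = ∫_{0}^{15/4} f(x) dx
where f(x) = \frac{1}{6}
= \frac{5}{8}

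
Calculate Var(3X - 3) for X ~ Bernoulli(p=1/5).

For X ~ Bernoulli(p=1/5):
Var(X) = \frac{4}{25}
Var(3X - 3) = (3)² × Var(X) = 9 × \frac{4}{25} = \frac{36}{25}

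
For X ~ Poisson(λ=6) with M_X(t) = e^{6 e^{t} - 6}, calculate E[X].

To find E[X], compute M^(1)(0):
M^(1)(t) = 6 e^{t} e^{6 e^{t} - 6}
M^(1)(0) = 6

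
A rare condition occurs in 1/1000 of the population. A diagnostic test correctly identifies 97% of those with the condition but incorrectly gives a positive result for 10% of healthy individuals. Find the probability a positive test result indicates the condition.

Let D = the rare event, + = positive/flagged.
P(D) = 1/1000
P(+|D) = 97/100
P(+|D') = 10/100 = 1/10
P(+) = P(+|D)P(D) + P(+|D')P(D')
     = \frac{97}{100} × \frac{1}{1000} + \frac{1}{10} × \frac{999}{1000}
     = \frac{10087}{100000}
P(D|+) = P(+|D)P(D)/P(+) = \frac{97}{10087}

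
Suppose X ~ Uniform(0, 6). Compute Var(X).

For X ~ Uniform(0, 6):
Var(X) = 3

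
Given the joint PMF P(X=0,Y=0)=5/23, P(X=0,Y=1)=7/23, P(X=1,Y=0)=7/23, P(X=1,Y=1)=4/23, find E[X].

First find marginal of X:
P(X=0) = 12/23
P(X=1) = 11/23
E[X] = 0 × 12/23 + 1 × 11/23 = 11/23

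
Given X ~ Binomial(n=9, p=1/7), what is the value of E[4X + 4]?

For X ~ Binomial(n=9, p=1/7):
E[X] = \frac{9}{7}
E[4X + 4] = 4 × E[X] + 4 = \frac{64}{7}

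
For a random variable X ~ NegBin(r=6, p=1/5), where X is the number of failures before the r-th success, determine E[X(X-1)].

E[X(X-1)] = E[X² - X] = E[X²] - E[X]
E[X] = 24
E[X²] = Var(X) + (E[X])² = 120 + (24)² = 696
E[X(X-1)] = 696 - 24 = 672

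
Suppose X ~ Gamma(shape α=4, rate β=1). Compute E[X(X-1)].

E[X(X-1)] = E[X² - X] = E[X²] - E[X]
E[X] = 4
E[X²] = Var(X) + (E[X])² = 4 + (4)² = 20
E[X(X-1)] = 20 - 4 = 16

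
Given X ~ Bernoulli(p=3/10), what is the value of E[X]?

For X ~ Bernoulli(p=3/10), the expected value is:
E[X] = \frac{3}{10}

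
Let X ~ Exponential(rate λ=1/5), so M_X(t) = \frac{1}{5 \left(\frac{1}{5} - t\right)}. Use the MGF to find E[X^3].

To find E[X^3], compute M^(3)(0):
M^(1)(t) = \frac{1}{5 \left(\frac{1}{5} - t\right)^{2}}
M^(2)(t) = \frac{2}{5 \left(\frac{1}{5} - t\right)^{3}}
M^(3)(t) = \frac{6}{5 \left(\frac{1}{5} - t\right)^{4}}
M^(3)(0) = 750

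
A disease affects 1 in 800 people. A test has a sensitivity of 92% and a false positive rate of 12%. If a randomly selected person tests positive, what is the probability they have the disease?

Let D = the rare event, + = positive/flagged.
P(D) = 1/800
P(+|D) = 92/100 = 23/25
P(+|D') = 12/100 = 3/25
P(+) = P(+|D)P(D) + P(+|D')P(D')
     = \frac{23}{25} × \frac{1}{800} + \frac{3}{25} × \frac{799}{800}
     = \frac{121}{1000}
P(D|+) = P(+|D)P(D)/P(+) = \frac{23}{2420}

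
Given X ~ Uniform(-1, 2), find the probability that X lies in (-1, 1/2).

P(-1 < X < 1/2) = ∫_{-1}^{1/2} f(x) dx
where f(x) = \frac{1}{3}
= \frac{1}{2}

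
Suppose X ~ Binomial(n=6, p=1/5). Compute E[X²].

Using the identity E[X²] = Var(X) + (E[X])²:
E[X] = \frac{6}{5}
Var(X) = \frac{24}{25}
E[X²] = \frac{24}{25} + (\frac{6}{5})²
= \frac{12}{5}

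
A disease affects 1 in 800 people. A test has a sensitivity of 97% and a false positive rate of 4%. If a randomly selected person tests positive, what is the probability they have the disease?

Let D = the rare event, + = positive/flagged.
P(D) = 1/800
P(+|D) = 97/100
P(+|D') = 4/100 = 1/25
P(+) = P(+|D)P(D) + P(+|D')P(D')
     = \frac{97}{100} × \frac{1}{800} + \frac{1}{25} × \frac{799}{800}
     = \frac{3293}{80000}
P(D|+) = P(+|D)P(D)/P(+) = \frac{97}{3293}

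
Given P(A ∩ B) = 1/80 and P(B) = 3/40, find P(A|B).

P(A|B) = P(A ∩ B) / P(B)
= (1/80) / (3/40)
= 1/6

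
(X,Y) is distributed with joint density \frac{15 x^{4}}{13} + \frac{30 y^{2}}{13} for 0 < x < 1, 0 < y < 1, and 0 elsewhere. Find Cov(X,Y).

E[XY] = ∫∫ xy × f(x,y) dx dy = \frac{5}{13}
E[X] = \frac{15}{26}
E[Y] = \frac{9}{13}
Cov(X,Y) = E[XY] - E[X]E[Y] = - \frac{5}{338}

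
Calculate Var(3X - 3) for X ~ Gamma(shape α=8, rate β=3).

For X ~ Gamma(shape α=8, rate β=3):
Var(X) = \frac{8}{9}
Var(3X - 3) = (3)² × Var(X) = 9 × \frac{8}{9} = 8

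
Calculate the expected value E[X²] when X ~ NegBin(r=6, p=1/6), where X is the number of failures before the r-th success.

Using the identity E[X²] = Var(X) + (E[X])²:
E[X] = 30
Var(X) = 180
E[X²] = 180 + (30)²
= 1080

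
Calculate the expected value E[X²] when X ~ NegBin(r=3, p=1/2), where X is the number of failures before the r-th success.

Using the identity E[X²] = Var(X) + (E[X])²:
E[X] = 3
Var(X) = 6
E[X²] = 6 + (3)²
= 15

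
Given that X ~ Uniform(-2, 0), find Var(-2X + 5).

For X ~ Uniform(-2, 0):
Var(X) = \frac{1}{3}
Var(-2X + 5) = (-2)² × Var(X) = 4 × \frac{1}{3} = \frac{4}{3}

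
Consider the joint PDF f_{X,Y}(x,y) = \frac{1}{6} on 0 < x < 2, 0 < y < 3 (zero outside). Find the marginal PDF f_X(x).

f_X(x) = ∫_0^3 f(x,y) dy
= ∫_0^3 \frac{1}{6} dy
= \frac{1}{2} for 0 < x < 2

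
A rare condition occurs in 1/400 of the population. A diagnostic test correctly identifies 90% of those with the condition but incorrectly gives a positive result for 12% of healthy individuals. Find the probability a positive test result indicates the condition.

Let D = the rare event, + = positive/flagged.
P(D) = 1/400
P(+|D) = 90/100 = 9/10
P(+|D') = 12/100 = 3/25
P(+) = P(+|D)P(D) + P(+|D')P(D')
     = \frac{9}{10} × \frac{1}{400} + \frac{3}{25} × \frac{399}{400}
     = \frac{2439}{20000}
P(D|+) = P(+|D)P(D)/P(+) = \frac{5}{271}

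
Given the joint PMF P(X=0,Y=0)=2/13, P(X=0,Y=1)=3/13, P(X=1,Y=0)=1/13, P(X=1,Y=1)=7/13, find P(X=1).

P(X=1) = P(X=1,Y=0) + P(X=1,Y=1)
= 1/13 + 7/13
= 8/13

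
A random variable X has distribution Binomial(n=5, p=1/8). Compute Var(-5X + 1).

For X ~ Binomial(n=5, p=1/8):
Var(X) = \frac{35}{64}
Var(-5X + 1) = (-5)² × Var(X) = 25 × \frac{35}{64} = \frac{875}{64}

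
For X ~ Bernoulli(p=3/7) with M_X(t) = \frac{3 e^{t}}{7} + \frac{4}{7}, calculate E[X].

To find E[X], compute M^(1)(0):
M^(1)(t) = \frac{3 e^{t}}{7}
M^(1)(0) = \frac{3}{7}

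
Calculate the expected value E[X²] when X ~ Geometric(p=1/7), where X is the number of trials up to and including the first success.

Using the identity E[X²] = Var(X) + (E[X])²:
E[X] = 7
Var(X) = 42
E[X²] = 42 + (7)²
= 91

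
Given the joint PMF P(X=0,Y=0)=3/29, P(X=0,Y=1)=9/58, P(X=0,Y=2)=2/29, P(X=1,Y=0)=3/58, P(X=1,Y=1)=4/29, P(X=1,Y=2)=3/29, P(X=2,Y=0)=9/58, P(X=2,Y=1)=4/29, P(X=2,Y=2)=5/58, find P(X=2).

P(X=2) = P(X=2,Y=0) + P(X=2,Y=1) + P(X=2,Y=2)
= 9/58 + 4/29 + 5/58
= 11/29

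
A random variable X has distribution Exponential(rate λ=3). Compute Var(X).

For X ~ Exponential(rate λ=3):
Var(X) = \frac{1}{9}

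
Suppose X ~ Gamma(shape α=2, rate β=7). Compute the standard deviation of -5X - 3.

For X ~ Gamma(shape α=2, rate β=7):
Var(X) = \frac{2}{49}
SD(X) = √(Var(X)) = √(\frac{2}{49}) = \frac{\sqrt{2}}{7}
SD(-5X - 3) = |-5| × SD(X) = 5 × \frac{\sqrt{2}}{7} = \frac{5 \sqrt{2}}{7}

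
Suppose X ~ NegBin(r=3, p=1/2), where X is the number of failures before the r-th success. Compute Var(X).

For X ~ NegBin(r=3, p=1/2), where X is the number of failures before the r-th success:
Var(X) = 6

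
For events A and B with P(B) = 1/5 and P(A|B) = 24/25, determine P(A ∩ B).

By definition, P(A|B) = P(A ∩ B) / P(B)
So P(A ∩ B) = P(A|B) × P(B)
= 24/25 × 1/5
= 24/125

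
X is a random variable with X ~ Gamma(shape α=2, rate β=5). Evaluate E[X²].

Using the identity E[X²] = Var(X) + (E[X])²:
E[X] = \frac{2}{5}
Var(X) = \frac{2}{25}
E[X²] = \frac{2}{25} + (\frac{2}{5})²
= \frac{6}{25}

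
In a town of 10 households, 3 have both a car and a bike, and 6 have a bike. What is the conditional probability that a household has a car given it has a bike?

P(A ∩ B) = 3/10
P(B) = 6/10 = 3/5
P(A|B) = P(A ∩ B) / P(B) = (3/10) / (3/5) = 1/2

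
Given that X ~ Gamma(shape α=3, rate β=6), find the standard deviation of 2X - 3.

For X ~ Gamma(shape α=3, rate β=6):
Var(X) = \frac{1}{12}
SD(X) = √(Var(X)) = √(\frac{1}{12}) = \frac{\sqrt{3}}{6}
SD(2X - 3) = |2| × SD(X) = 2 × \frac{\sqrt{3}}{6} = \frac{\sqrt{3}}{3}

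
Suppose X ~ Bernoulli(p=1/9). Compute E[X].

For X ~ Bernoulli(p=1/9), the expected value is:
E[X] = \frac{1}{9}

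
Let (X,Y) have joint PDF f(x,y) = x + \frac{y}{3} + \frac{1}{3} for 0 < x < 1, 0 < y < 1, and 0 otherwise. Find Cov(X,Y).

E[XY] = ∫∫ xy × f(x,y) dx dy = \frac{11}{36}
E[X] = \frac{7}{12}
E[Y] = \frac{19}{36}
Cov(X,Y) = E[XY] - E[X]E[Y] = - \frac{1}{432}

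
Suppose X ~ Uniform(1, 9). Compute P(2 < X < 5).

P(2 < X < 5) = ∫_{2}^{5} f(x) dx
where f(x) = \frac{1}{8}
= \frac{3}{8}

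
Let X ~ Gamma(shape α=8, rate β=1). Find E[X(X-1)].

E[X(X-1)] = E[X² - X] = E[X²] - E[X]
E[X] = 8
E[X²] = Var(X) + (E[X])² = 8 + (8)² = 72
E[X(X-1)] = 72 - 8 = 64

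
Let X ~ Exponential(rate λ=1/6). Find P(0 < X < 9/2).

P(0 < X < 9/2) = ∫_{0}^{9/2} f(x) dx
where f(x) = \frac{e^{- \frac{x}{6}}}{6}
= 1 - e^{- \frac{3}{4}}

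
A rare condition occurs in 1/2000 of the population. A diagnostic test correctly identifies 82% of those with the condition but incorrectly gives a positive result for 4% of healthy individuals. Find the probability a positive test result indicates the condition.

Let D = the rare event, + = positive/flagged.
P(D) = 1/2000
P(+|D) = 82/100 = 41/50
P(+|D') = 4/100 = 1/25
P(+) = P(+|D)P(D) + P(+|D')P(D')
     = \frac{41}{50} × \frac{1}{2000} + \frac{1}{25} × \frac{1999}{2000}
     = \frac{4039}{100000}
P(D|+) = P(+|D)P(D)/P(+) = \frac{41}{4039}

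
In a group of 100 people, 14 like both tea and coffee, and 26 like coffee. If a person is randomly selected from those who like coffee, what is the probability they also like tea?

P(A ∩ B) = 14/100 = 7/50
P(B) = 26/100 = 13/50
P(A|B) = P(A ∩ B) / P(B) = (7/50) / (13/50) = 7/13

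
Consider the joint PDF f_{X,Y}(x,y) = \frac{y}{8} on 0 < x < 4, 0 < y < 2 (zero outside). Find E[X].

f_X(x) = ∫_0^2 \frac{y}{8} dy = \frac{1}{4}
E[X] = ∫_0^4 x × (\frac{1}{4}) dx = 2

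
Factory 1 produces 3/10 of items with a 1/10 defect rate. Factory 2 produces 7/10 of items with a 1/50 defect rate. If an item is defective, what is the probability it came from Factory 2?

Using Bayes' theorem:
P(F1) = 3/10, P(D|F1) = 1/10
P(F2) = 7/10, P(D|F2) = 1/50
P(D) = P(D|F1)P(F1) + P(D|F2)P(F2)
     = \frac{11}{250}
P(F2|D) = P(D|F2)P(F2) / P(D)
= \frac{7}{22}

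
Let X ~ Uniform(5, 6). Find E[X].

For X ~ Uniform(5, 6), the expected value is:
E[X] = \frac{11}{2}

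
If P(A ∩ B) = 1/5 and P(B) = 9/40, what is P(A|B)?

P(A|B) = P(A ∩ B) / P(B)
= (1/5) / (9/40)
= 8/9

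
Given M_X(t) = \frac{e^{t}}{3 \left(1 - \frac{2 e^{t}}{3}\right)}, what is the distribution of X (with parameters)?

The MGF M(t) = \frac{e^{t}}{3 \left(1 - \frac{2 e^{t}}{3}\right)} is the standard form for the Geometric distribution.
Comparing with the known MGF formula identifies: Geometric(p=1/3), X = trial number of first success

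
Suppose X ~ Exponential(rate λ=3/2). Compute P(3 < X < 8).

P(3 < X < 8) = ∫_{3}^{8} f(x) dx
where f(x) = \frac{3 e^{- \frac{3 x}{2}}}{2}
= - \frac{1}{e^{12}} + e^{- \frac{9}{2}}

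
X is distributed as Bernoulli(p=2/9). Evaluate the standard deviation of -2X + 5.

For X ~ Bernoulli(p=2/9):
Var(X) = \frac{14}{81}
SD(X) = √(Var(X)) = √(\frac{14}{81}) = \frac{\sqrt{14}}{9}
SD(-2X + 5) = |-2| × SD(X) = 2 × \frac{\sqrt{14}}{9} = \frac{2 \sqrt{14}}{9}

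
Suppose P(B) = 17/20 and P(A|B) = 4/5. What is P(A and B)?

By definition, P(A|B) = P(A ∩ B) / P(B)
So P(A ∩ B) = P(A|B) × P(B)
= 4/5 × 17/20
= 17/25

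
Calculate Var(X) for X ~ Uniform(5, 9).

For X ~ Uniform(5, 9):
Var(X) = \frac{4}{3}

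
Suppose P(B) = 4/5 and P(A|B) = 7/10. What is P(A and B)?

By definition, P(A|B) = P(A ∩ B) / P(B)
So P(A ∩ B) = P(A|B) × P(B)
= 7/10 × 4/5
= 14/25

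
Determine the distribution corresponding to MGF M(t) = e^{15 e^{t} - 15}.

The MGF M(t) = e^{15 e^{t} - 15} is the standard form for the Poisson distribution.
Comparing with the known MGF formula identifies: Poisson(λ=15)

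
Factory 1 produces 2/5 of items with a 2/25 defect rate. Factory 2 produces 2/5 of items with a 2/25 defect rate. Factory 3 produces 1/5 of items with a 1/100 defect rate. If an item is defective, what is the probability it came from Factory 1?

Using Bayes' theorem:
P(F1) = 2/5, P(D|F1) = 2/25
P(F2) = 2/5, P(D|F2) = 2/25
P(F3) = 1/5, P(D|F3) = 1/100
P(D) = P(D|F1)P(F1) + P(D|F2)P(F2) + P(D|F3)P(F3)
     = \frac{33}{500}
P(F1|D) = P(D|F1)P(F1) / P(D)
= \frac{16}{33}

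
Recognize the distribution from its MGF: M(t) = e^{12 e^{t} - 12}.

The MGF M(t) = e^{12 e^{t} - 12} is the standard form for the Poisson distribution.
Comparing with the known MGF formula identifies: Poisson(λ=12)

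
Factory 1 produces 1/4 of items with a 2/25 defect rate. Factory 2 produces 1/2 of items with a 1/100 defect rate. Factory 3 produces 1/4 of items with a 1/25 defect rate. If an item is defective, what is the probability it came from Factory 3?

Using Bayes' theorem:
P(F1) = 1/4, P(D|F1) = 2/25
P(F2) = 1/2, P(D|F2) = 1/100
P(F3) = 1/4, P(D|F3) = 1/25
P(D) = P(D|F1)P(F1) + P(D|F2)P(F2) + P(D|F3)P(F3)
     = \frac{7}{200}
P(F3|D) = P(D|F3)P(F3) / P(D)
= \frac{2}{7}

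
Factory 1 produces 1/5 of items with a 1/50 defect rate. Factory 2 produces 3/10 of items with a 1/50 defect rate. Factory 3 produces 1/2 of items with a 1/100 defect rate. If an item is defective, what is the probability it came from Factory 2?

Using Bayes' theorem:
P(F1) = 1/5, P(D|F1) = 1/50
P(F2) = 3/10, P(D|F2) = 1/50
P(F3) = 1/2, P(D|F3) = 1/100
P(D) = P(D|F1)P(F1) + P(D|F2)P(F2) + P(D|F3)P(F3)
     = \frac{3}{200}
P(F2|D) = P(D|F2)P(F2) / P(D)
= \frac{2}{5}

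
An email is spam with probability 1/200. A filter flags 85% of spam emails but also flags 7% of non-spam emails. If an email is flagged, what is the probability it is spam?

Let D = the rare event, + = positive/flagged.
P(D) = 1/200
P(+|D) = 85/100 = 17/20
P(+|D') = 7/100
P(+) = P(+|D)P(D) + P(+|D')P(D')
     = \frac{17}{20} × \frac{1}{200} + \frac{7}{100} × \frac{199}{200}
     = \frac{739}{10000}
P(D|+) = P(+|D)P(D)/P(+) = \frac{85}{1478}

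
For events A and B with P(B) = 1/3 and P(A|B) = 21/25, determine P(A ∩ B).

By definition, P(A|B) = P(A ∩ B) / P(B)
So P(A ∩ B) = P(A|B) × P(B)
= 21/25 × 1/3
= 7/25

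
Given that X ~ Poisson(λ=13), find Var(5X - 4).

For X ~ Poisson(λ=13):
Var(X) = 13
Var(5X - 4) = (5)² × Var(X) = 25 × 13 = 325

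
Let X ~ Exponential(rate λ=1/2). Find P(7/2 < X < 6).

P(7/2 < X < 6) = ∫_{7/2}^{6} f(x) dx
where f(x) = \frac{e^{- \frac{x}{2}}}{2}
= - \frac{1}{e^{3}} + e^{- \frac{7}{4}}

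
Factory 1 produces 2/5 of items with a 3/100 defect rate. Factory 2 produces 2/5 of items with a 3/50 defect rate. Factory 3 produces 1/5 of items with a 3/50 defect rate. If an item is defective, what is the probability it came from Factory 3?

Using Bayes' theorem:
P(F1) = 2/5, P(D|F1) = 3/100
P(F2) = 2/5, P(D|F2) = 3/50
P(F3) = 1/5, P(D|F3) = 3/50
P(D) = P(D|F1)P(F1) + P(D|F2)P(F2) + P(D|F3)P(F3)
     = \frac{6}{125}
P(F3|D) = P(D|F3)P(F3) / P(D)
= \frac{1}{4}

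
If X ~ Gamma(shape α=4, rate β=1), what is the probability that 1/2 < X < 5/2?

P(1/2 < X < 5/2) = ∫_{1/2}^{5/2} f(x) dx
where f(x) = \frac{x^{3} e^{- x}}{6}
= \frac{-443 + 79 e^{2}}{48 e^{\frac{5}{2}}}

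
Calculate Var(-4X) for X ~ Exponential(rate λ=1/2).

For X ~ Exponential(rate λ=1/2):
Var(X) = 4
Var(-4X) = (-4)² × Var(X) = 16 × 4 = 64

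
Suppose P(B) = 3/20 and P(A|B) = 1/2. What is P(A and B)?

By definition, P(A|B) = P(A ∩ B) / P(B)
So P(A ∩ B) = P(A|B) × P(B)
= 1/2 × 3/20
= 3/40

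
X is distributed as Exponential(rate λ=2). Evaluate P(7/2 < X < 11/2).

P(7/2 < X < 11/2) = ∫_{7/2}^{11/2} f(x) dx
where f(x) = 2 e^{- 2 x}
= - \frac{1 - e^{4}}{e^{11}}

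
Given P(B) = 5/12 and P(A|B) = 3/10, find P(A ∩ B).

By definition, P(A|B) = P(A ∩ B) / P(B)
So P(A ∩ B) = P(A|B) × P(B)
= 3/10 × 5/12
= 1/8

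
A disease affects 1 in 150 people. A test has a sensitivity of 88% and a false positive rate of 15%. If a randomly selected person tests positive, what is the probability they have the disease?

Let D = the rare event, + = positive/flagged.
P(D) = 1/150
P(+|D) = 88/100 = 22/25
P(+|D') = 15/100 = 3/20
P(+) = P(+|D)P(D) + P(+|D')P(D')
     = \frac{22}{25} × \frac{1}{150} + \frac{3}{20} × \frac{149}{150}
     = \frac{2323}{15000}
P(D|+) = P(+|D)P(D)/P(+) = \frac{88}{2323}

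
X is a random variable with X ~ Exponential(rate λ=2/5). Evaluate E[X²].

Using the identity E[X²] = Var(X) + (E[X])²:
E[X] = \frac{5}{2}
Var(X) = \frac{25}{4}
E[X²] = \frac{25}{4} + (\frac{5}{2})²
= \frac{25}{2}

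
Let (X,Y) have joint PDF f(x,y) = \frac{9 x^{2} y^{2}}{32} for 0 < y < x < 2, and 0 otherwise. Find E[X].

f_X(x) = ∫_0^x \frac{9 x^{2} y^{2}}{32} dy = \frac{3 x^{5}}{32}
E[X] = ∫_0^2 x × (\frac{3 x^{5}}{32}) dx = \frac{12}{7}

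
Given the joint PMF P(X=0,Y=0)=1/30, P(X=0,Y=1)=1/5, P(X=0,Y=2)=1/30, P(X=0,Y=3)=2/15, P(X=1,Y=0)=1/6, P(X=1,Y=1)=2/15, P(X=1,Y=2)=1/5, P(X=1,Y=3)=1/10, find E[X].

First find marginal of X:
P(X=0) = 2/5
P(X=1) = 3/5
E[X] = 0 × 2/5 + 1 × 3/5 = 3/5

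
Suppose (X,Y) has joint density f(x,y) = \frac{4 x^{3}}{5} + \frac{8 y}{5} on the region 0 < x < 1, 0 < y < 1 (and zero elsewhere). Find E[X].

E[X] = ∫_0^1 ∫_0^1 x × f(x,y) dy dx
= ∫_0^1 ∫_0^1 x × (\frac{4 x^{3}}{5} + \frac{8 y}{5}) dy dx
= \frac{14}{25}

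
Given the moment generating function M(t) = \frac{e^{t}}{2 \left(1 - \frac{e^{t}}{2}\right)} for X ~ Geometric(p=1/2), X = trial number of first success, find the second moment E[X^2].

To find E[X^2], compute M^(2)(0):
M^(1)(t) = \frac{e^{t}}{2 \left(1 - \frac{e^{t}}{2}\right)} + \frac{e^{2 t}}{4 \left(1 - \frac{e^{t}}{2}\right)^{2}}
M^(2)(t) = \frac{e^{t}}{2 \left(1 - \frac{e^{t}}{2}\right)} + \frac{3 e^{2 t}}{4 \left(1 - \frac{e^{t}}{2}\right)^{2}} + \frac{e^{3 t}}{4 \left(1 - \frac{e^{t}}{2}\right)^{3}}
M^(2)(0) = 6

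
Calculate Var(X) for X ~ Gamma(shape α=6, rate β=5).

For X ~ Gamma(shape α=6, rate β=5):
Var(X) = \frac{6}{25}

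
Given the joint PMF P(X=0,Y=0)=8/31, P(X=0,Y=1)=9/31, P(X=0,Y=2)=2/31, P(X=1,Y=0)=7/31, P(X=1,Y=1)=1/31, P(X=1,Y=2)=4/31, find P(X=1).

P(X=1) = P(X=1,Y=0) + P(X=1,Y=1) + P(X=1,Y=2)
= 7/31 + 1/31 + 4/31
= 12/31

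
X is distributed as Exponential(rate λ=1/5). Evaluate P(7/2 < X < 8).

P(7/2 < X < 8) = ∫_{7/2}^{8} f(x) dx
where f(x) = \frac{e^{- \frac{x}{5}}}{5}
= - \frac{1}{e^{\frac{8}{5}}} + e^{- \frac{7}{10}}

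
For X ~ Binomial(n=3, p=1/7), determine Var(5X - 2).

For X ~ Binomial(n=3, p=1/7):
Var(X) = \frac{18}{49}
Var(5X - 2) = (5)² × Var(X) = 25 × \frac{18}{49} = \frac{450}{49}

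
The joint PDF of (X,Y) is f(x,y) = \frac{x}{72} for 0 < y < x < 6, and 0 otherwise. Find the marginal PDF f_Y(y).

f_Y(y) = ∫_y^6 \frac{x}{72} dx = \frac{1}{4} - \frac{y^{2}}{144}
for 0 < y < 6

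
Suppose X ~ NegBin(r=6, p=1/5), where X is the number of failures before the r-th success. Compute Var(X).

For X ~ NegBin(r=6, p=1/5), where X is the number of failures before the r-th success:
Var(X) = 120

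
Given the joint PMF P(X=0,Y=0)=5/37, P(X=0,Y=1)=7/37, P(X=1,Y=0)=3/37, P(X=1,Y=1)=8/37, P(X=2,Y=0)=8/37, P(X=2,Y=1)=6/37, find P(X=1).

P(X=1) = P(X=1,Y=0) + P(X=1,Y=1)
= 3/37 + 8/37
= 11/37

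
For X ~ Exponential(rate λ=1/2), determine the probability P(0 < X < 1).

P(0 < X < 1) = ∫_{0}^{1} f(x) dx
where f(x) = \frac{e^{- \frac{x}{2}}}{2}
= 1 - e^{- \frac{1}{2}}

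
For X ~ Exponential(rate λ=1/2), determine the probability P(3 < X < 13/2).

P(3 < X < 13/2) = ∫_{3}^{13/2} f(x) dx
where f(x) = \frac{e^{- \frac{x}{2}}}{2}
= - \frac{1}{e^{\frac{13}{4}}} + e^{- \frac{3}{2}}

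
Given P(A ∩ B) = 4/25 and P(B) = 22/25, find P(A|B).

P(A|B) = P(A ∩ B) / P(B)
= (4/25) / (22/25)
= 2/11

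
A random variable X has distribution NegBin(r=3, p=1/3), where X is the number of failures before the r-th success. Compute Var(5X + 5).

For X ~ NegBin(r=3, p=1/3), where X is the number of failures before the r-th success:
Var(X) = 18
Var(5X + 5) = (5)² × Var(X) = 25 × 18 = 450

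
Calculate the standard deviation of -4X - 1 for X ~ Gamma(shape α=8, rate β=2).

For X ~ Gamma(shape α=8, rate β=2):
Var(X) = 2
SD(X) = √(Var(X)) = √(2) = \sqrt{2}
SD(-4X - 1) = |-4| × SD(X) = 4 × \sqrt{2} = 4 \sqrt{2}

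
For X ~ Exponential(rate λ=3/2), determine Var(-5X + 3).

For X ~ Exponential(rate λ=3/2):
Var(X) = \frac{4}{9}
Var(-5X + 3) = (-5)² × Var(X) = 25 × \frac{4}{9} = \frac{100}{9}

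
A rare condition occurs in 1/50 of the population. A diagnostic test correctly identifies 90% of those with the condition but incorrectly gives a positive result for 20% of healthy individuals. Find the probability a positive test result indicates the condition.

Let D = the rare event, + = positive/flagged.
P(D) = 1/50
P(+|D) = 90/100 = 9/10
P(+|D') = 20/100 = 1/5
P(+) = P(+|D)P(D) + P(+|D')P(D')
     = \frac{9}{10} × \frac{1}{50} + \frac{1}{5} × \frac{49}{50}
     = \frac{107}{500}
P(D|+) = P(+|D)P(D)/P(+) = \frac{9}{107}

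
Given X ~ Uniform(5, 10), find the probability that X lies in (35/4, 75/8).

P(35/4 < X < 75/8) = ∫_{35/4}^{75/8} f(x) dx
where f(x) = \frac{1}{5}
= \frac{1}{8}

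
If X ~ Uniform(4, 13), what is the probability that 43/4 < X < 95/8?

P(43/4 < X < 95/8) = ∫_{43/4}^{95/8} f(x) dx
where f(x) = \frac{1}{9}
= \frac{1}{8}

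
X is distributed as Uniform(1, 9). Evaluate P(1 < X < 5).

P(1 < X < 5) = ∫_{1}^{5} f(x) dx
where f(x) = \frac{1}{8}
= \frac{1}{2}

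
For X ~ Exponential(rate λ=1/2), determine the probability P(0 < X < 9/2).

P(0 < X < 9/2) = ∫_{0}^{9/2} f(x) dx
where f(x) = \frac{e^{- \frac{x}{2}}}{2}
= 1 - e^{- \frac{9}{4}}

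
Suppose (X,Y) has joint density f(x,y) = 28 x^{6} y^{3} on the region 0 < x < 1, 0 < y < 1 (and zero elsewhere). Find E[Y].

E[Y] = ∫_0^1 ∫_0^1 y × f(x,y) dx dy
= \frac{4}{5}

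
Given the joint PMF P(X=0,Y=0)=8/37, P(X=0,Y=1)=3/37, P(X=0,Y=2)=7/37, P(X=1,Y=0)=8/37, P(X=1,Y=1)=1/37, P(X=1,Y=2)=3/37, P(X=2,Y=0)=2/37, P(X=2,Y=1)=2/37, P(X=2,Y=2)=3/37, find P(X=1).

P(X=1) = P(X=1,Y=0) + P(X=1,Y=1) + P(X=1,Y=2)
= 8/37 + 1/37 + 3/37
= 12/37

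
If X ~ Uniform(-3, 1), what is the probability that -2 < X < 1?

P(-2 < X < 1) = ∫_{-2}^{1} f(x) dx
where f(x) = \frac{1}{4}
= \frac{3}{4}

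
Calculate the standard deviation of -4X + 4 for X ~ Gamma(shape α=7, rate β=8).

For X ~ Gamma(shape α=7, rate β=8):
Var(X) = \frac{7}{64}
SD(X) = √(Var(X)) = √(\frac{7}{64}) = \frac{\sqrt{7}}{8}
SD(-4X + 4) = |-4| × SD(X) = 4 × \frac{\sqrt{7}}{8} = \frac{\sqrt{7}}{2}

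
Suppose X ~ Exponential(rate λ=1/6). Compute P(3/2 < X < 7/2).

P(3/2 < X < 7/2) = ∫_{3/2}^{7/2} f(x) dx
where f(x) = \frac{e^{- \frac{x}{6}}}{6}
= - \frac{1}{e^{\frac{7}{12}}} + e^{- \frac{1}{4}}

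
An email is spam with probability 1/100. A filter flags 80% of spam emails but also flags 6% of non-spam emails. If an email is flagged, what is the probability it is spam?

Let D = the rare event, + = positive/flagged.
P(D) = 1/100
P(+|D) = 80/100 = 4/5
P(+|D') = 6/100 = 3/50
P(+) = P(+|D)P(D) + P(+|D')P(D')
     = \frac{4}{5} × \frac{1}{100} + \frac{3}{50} × \frac{99}{100}
     = \frac{337}{5000}
P(D|+) = P(+|D)P(D)/P(+) = \frac{40}{337}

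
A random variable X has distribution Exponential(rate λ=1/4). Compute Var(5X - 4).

For X ~ Exponential(rate λ=1/4):
Var(X) = 16
Var(5X - 4) = (5)² × Var(X) = 25 × 16 = 400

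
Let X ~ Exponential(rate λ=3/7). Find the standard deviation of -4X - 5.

For X ~ Exponential(rate λ=3/7):
Var(X) = \frac{49}{9}
SD(X) = √(Var(X)) = √(\frac{49}{9}) = \frac{7}{3}
SD(-4X - 5) = |-4| × SD(X) = 4 × \frac{7}{3} = \frac{28}{3}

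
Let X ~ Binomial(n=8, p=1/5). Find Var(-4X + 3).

For X ~ Binomial(n=8, p=1/5):
Var(X) = \frac{32}{25}
Var(-4X + 3) = (-4)² × Var(X) = 16 × \frac{32}{25} = \frac{512}{25}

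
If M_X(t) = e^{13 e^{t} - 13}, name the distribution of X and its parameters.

The MGF M(t) = e^{13 e^{t} - 13} is the standard form for the Poisson distribution.
Comparing with the known MGF formula identifies: Poisson(λ=13)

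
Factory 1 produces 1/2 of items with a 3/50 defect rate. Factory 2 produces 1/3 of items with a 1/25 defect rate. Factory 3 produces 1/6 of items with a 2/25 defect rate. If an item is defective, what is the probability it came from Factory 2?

Using Bayes' theorem:
P(F1) = 1/2, P(D|F1) = 3/50
P(F2) = 1/3, P(D|F2) = 1/25
P(F3) = 1/6, P(D|F3) = 2/25
P(D) = P(D|F1)P(F1) + P(D|F2)P(F2) + P(D|F3)P(F3)
     = \frac{17}{300}
P(F2|D) = P(D|F2)P(F2) / P(D)
= \frac{4}{17}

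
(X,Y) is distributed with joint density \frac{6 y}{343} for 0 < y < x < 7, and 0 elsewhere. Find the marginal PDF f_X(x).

f_X(x) = ∫_0^x \frac{6 y}{343} dy = \frac{3 x^{2}}{343}
for 0 < x < 7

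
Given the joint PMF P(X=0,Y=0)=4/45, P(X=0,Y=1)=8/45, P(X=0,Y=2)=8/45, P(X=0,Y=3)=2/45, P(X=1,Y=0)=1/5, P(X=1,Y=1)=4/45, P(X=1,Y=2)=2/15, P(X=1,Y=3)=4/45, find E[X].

First find marginal of X:
P(X=0) = 22/45
P(X=1) = 23/45
E[X] = 0 × 22/45 + 1 × 23/45 = 23/45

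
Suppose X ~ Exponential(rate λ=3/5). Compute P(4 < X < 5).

P(4 < X < 5) = ∫_{4}^{5} f(x) dx
where f(x) = \frac{3 e^{- \frac{3 x}{5}}}{5}
= - \frac{1}{e^{3}} + e^{- \frac{12}{5}}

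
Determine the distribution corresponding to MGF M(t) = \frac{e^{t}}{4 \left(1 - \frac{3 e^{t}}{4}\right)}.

The MGF M(t) = \frac{e^{t}}{4 \left(1 - \frac{3 e^{t}}{4}\right)} is the standard form for the Geometric distribution.
Comparing with the known MGF formula identifies: Geometric(p=1/4), X = trial number of first success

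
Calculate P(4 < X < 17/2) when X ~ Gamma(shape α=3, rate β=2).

P(4 < X < 17/2) = ∫_{4}^{17/2} f(x) dx
where f(x) = 4 x^{2} e^{- 2 x}
= \frac{-325 + 82 e^{9}}{2 e^{17}}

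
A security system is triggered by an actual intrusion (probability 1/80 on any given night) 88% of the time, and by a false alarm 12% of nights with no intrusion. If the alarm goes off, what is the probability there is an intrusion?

Let D = the rare event, + = positive/flagged.
P(D) = 1/80
P(+|D) = 88/100 = 22/25
P(+|D') = 12/100 = 3/25
P(+) = P(+|D)P(D) + P(+|D')P(D')
     = \frac{22}{25} × \frac{1}{80} + \frac{3}{25} × \frac{79}{80}
     = \frac{259}{2000}
P(D|+) = P(+|D)P(D)/P(+) = \frac{22}{259}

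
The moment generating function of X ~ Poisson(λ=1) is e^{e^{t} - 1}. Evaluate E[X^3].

To find E[X^3], compute M^(3)(0):
M^(1)(t) = e^{t} e^{e^{t} - 1}
M^(2)(t) = e^{2 t} e^{e^{t} - 1} + e^{t} e^{e^{t} - 1}
M^(3)(t) = e^{3 t} e^{e^{t} - 1} + 3 e^{2 t} e^{e^{t} - 1} + e^{t} e^{e^{t} - 1}
M^(3)(0) = 5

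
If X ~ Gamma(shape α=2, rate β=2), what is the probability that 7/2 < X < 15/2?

P(7/2 < X < 15/2) = ∫_{7/2}^{15/2} f(x) dx
where f(x) = 4 x e^{- 2 x}
= \frac{8 \left(-2 + e^{8}\right)}{e^{15}}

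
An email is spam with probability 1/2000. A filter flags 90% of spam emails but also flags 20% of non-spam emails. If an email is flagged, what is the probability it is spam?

Let D = the rare event, + = positive/flagged.
P(D) = 1/2000
P(+|D) = 90/100 = 9/10
P(+|D') = 20/100 = 1/5
P(+) = P(+|D)P(D) + P(+|D')P(D')
     = \frac{9}{10} × \frac{1}{2000} + \frac{1}{5} × \frac{1999}{2000}
     = \frac{4007}{20000}
P(D|+) = P(+|D)P(D)/P(+) = \frac{9}{4007}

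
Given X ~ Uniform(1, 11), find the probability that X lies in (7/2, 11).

P(7/2 < X < 11) = ∫_{7/2}^{11} f(x) dx
where f(x) = \frac{1}{10}
= \frac{3}{4}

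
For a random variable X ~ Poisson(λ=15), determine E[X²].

Using the identity E[X²] = Var(X) + (E[X])²:
E[X] = 15
Var(X) = 15
E[X²] = 15 + (15)²
= 240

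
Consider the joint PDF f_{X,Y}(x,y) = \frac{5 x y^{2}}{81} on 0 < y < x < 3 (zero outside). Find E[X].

f_X(x) = ∫_0^x \frac{5 x y^{2}}{81} dy = \frac{5 x^{4}}{243}
E[X] = ∫_0^3 x × (\frac{5 x^{4}}{243}) dx = \frac{5}{2}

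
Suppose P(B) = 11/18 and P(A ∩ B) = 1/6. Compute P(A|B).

P(A|B) = P(A ∩ B) / P(B)
= (1/6) / (11/18)
= 3/11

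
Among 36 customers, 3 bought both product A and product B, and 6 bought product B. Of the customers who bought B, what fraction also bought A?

P(A ∩ B) = 3/36 = 1/12
P(B) = 6/36 = 1/6
P(A|B) = P(A ∩ B) / P(B) = (1/12) / (1/6) = 1/2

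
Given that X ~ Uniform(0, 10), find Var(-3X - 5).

For X ~ Uniform(0, 10):
Var(X) = \frac{25}{3}
Var(-3X - 5) = (-3)² × Var(X) = 9 × \frac{25}{3} = 75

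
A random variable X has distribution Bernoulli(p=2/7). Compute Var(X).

For X ~ Bernoulli(p=2/7):
Var(X) = \frac{10}{49}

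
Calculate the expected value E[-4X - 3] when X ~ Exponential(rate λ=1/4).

For X ~ Exponential(rate λ=1/4):
E[X] = 4
E[-4X - 3] = -4 × E[X] - 3 = -19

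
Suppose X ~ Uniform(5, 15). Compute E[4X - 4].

For X ~ Uniform(5, 15):
E[X] = 10
E[4X - 4] = 4 × E[X] - 4 = 36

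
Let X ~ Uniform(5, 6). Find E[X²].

Using the identity E[X²] = Var(X) + (E[X])²:
E[X] = \frac{11}{2}
Var(X) = \frac{1}{12}
E[X²] = \frac{1}{12} + (\frac{11}{2})²
= \frac{91}{3}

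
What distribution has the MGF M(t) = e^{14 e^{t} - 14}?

The MGF M(t) = e^{14 e^{t} - 14} is the standard form for the Poisson distribution.
Comparing with the known MGF formula identifies: Poisson(λ=14)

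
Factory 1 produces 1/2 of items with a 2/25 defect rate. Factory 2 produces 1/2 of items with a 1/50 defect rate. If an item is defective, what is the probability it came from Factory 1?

Using Bayes' theorem:
P(F1) = 1/2, P(D|F1) = 2/25
P(F2) = 1/2, P(D|F2) = 1/50
P(D) = P(D|F1)P(F1) + P(D|F2)P(F2)
     = \frac{1}{20}
P(F1|D) = P(D|F1)P(F1) / P(D)
= \frac{4}{5}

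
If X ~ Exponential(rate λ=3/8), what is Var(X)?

For X ~ Exponential(rate λ=3/8):
Var(X) = \frac{64}{9}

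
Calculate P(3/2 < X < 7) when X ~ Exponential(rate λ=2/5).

P(3/2 < X < 7) = ∫_{3/2}^{7} f(x) dx
where f(x) = \frac{2 e^{- \frac{2 x}{5}}}{5}
= - \frac{1 - e^{\frac{11}{5}}}{e^{\frac{14}{5}}}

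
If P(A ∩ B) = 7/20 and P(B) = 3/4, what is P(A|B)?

P(A|B) = P(A ∩ B) / P(B)
= (7/20) / (3/4)
= 7/15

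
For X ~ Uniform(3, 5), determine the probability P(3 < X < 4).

P(3 < X < 4) = ∫_{3}^{4} f(x) dx
where f(x) = \frac{1}{2}
= \frac{1}{2}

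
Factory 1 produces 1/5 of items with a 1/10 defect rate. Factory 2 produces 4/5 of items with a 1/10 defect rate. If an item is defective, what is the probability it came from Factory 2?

Using Bayes' theorem:
P(F1) = 1/5, P(D|F1) = 1/10
P(F2) = 4/5, P(D|F2) = 1/10
P(D) = P(D|F1)P(F1) + P(D|F2)P(F2)
     = \frac{1}{10}
P(F2|D) = P(D|F2)P(F2) / P(D)
= \frac{4}{5}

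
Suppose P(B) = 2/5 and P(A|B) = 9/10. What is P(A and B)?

By definition, P(A|B) = P(A ∩ B) / P(B)
So P(A ∩ B) = P(A|B) × P(B)
= 9/10 × 2/5
= 9/25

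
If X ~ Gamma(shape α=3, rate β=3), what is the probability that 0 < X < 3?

P(0 < X < 3) = ∫_{0}^{3} f(x) dx
where f(x) = \frac{27 x^{2} e^{- 3 x}}{2}
= 1 - \frac{101}{2 e^{9}}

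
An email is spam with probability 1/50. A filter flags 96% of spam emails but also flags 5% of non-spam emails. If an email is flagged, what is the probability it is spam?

Let D = the rare event, + = positive/flagged.
P(D) = 1/50
P(+|D) = 96/100 = 24/25
P(+|D') = 5/100 = 1/20
P(+) = P(+|D)P(D) + P(+|D')P(D')
     = \frac{24}{25} × \frac{1}{50} + \frac{1}{20} × \frac{49}{50}
     = \frac{341}{5000}
P(D|+) = P(+|D)P(D)/P(+) = \frac{96}{341}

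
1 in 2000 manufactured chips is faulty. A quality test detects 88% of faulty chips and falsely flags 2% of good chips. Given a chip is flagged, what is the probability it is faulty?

Let D = the rare event, + = positive/flagged.
P(D) = 1/2000
P(+|D) = 88/100 = 22/25
P(+|D') = 2/100 = 1/50
P(+) = P(+|D)P(D) + P(+|D')P(D')
     = \frac{22}{25} × \frac{1}{2000} + \frac{1}{50} × \frac{1999}{2000}
     = \frac{2043}{100000}
P(D|+) = P(+|D)P(D)/P(+) = \frac{44}{2043}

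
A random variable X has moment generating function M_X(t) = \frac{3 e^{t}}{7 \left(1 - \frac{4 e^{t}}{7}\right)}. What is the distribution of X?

The MGF M(t) = \frac{3 e^{t}}{7 \left(1 - \frac{4 e^{t}}{7}\right)} is the standard form for the Geometric distribution.
Comparing with the known MGF formula identifies: Geometric(p=3/7), X = trial number of first success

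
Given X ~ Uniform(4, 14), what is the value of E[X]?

For X ~ Uniform(4, 14), the expected value is:
E[X] = 9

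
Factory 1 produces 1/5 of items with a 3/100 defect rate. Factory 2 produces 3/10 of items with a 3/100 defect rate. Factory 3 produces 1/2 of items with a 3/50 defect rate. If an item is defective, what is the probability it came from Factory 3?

Using Bayes' theorem:
P(F1) = 1/5, P(D|F1) = 3/100
P(F2) = 3/10, P(D|F2) = 3/100
P(F3) = 1/2, P(D|F3) = 3/50
P(D) = P(D|F1)P(F1) + P(D|F2)P(F2) + P(D|F3)P(F3)
     = \frac{9}{200}
P(F3|D) = P(D|F3)P(F3) / P(D)
= \frac{2}{3}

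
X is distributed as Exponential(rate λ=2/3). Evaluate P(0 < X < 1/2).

P(0 < X < 1/2) = ∫_{0}^{1/2} f(x) dx
where f(x) = \frac{2 e^{- \frac{2 x}{3}}}{3}
= 1 - e^{- \frac{1}{3}}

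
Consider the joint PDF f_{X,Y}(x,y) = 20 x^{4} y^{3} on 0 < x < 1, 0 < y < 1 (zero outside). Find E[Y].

E[Y] = ∫_0^1 ∫_0^1 y × f(x,y) dx dy
= \frac{4}{5}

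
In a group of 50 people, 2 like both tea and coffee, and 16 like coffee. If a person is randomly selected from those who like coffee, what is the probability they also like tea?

P(A ∩ B) = 2/50 = 1/25
P(B) = 16/50 = 8/25
P(A|B) = P(A ∩ B) / P(B) = (1/25) / (8/25) = 1/8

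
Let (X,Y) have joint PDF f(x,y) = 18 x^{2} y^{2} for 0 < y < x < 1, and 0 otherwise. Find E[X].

f_X(x) = ∫_0^x 18 x^{2} y^{2} dy = 6 x^{5}
E[X] = ∫_0^1 x × (6 x^{5}) dx = \frac{6}{7}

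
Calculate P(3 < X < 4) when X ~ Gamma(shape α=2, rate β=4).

P(3 < X < 4) = ∫_{3}^{4} f(x) dx
where f(x) = 16 x e^{- 4 x}
= \frac{-17 + 13 e^{4}}{e^{16}}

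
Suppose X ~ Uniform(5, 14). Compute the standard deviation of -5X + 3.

For X ~ Uniform(5, 14):
Var(X) = \frac{27}{4}
SD(X) = √(Var(X)) = √(\frac{27}{4}) = \frac{3 \sqrt{3}}{2}
SD(-5X + 3) = |-5| × SD(X) = 5 × \frac{3 \sqrt{3}}{2} = \frac{15 \sqrt{3}}{2}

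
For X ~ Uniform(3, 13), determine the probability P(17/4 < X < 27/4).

P(17/4 < X < 27/4) = ∫_{17/4}^{27/4} f(x) dx
where f(x) = \frac{1}{10}
= \frac{1}{4}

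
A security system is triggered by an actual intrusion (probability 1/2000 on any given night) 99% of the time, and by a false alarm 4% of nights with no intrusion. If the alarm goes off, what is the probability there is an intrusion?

Let D = the rare event, + = positive/flagged.
P(D) = 1/2000
P(+|D) = 99/100
P(+|D') = 4/100 = 1/25
P(+) = P(+|D)P(D) + P(+|D')P(D')
     = \frac{99}{100} × \frac{1}{2000} + \frac{1}{25} × \frac{1999}{2000}
     = \frac{1619}{40000}
P(D|+) = P(+|D)P(D)/P(+) = \frac{99}{8095}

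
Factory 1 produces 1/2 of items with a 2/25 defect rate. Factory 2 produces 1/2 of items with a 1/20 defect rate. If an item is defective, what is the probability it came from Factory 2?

Using Bayes' theorem:
P(F1) = 1/2, P(D|F1) = 2/25
P(F2) = 1/2, P(D|F2) = 1/20
P(D) = P(D|F1)P(F1) + P(D|F2)P(F2)
     = \frac{13}{200}
P(F2|D) = P(D|F2)P(F2) / P(D)
= \frac{5}{13}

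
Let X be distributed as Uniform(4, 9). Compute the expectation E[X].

For X ~ Uniform(4, 9), the expected value is:
E[X] = \frac{13}{2}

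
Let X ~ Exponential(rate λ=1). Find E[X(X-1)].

E[X(X-1)] = E[X² - X] = E[X²] - E[X]
E[X] = 1
E[X²] = Var(X) + (E[X])² = 1 + (1)² = 2
E[X(X-1)] = 2 - 1 = 1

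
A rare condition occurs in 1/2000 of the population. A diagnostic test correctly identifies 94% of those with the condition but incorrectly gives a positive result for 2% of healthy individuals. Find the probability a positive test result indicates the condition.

Let D = the rare event, + = positive/flagged.
P(D) = 1/2000
P(+|D) = 94/100 = 47/50
P(+|D') = 2/100 = 1/50
P(+) = P(+|D)P(D) + P(+|D')P(D')
     = \frac{47}{50} × \frac{1}{2000} + \frac{1}{50} × \frac{1999}{2000}
     = \frac{1023}{50000}
P(D|+) = P(+|D)P(D)/P(+) = \frac{47}{2046}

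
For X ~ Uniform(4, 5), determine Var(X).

For X ~ Uniform(4, 5):
Var(X) = \frac{1}{12}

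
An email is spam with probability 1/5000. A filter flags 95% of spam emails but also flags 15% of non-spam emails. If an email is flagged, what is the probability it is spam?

Let D = the rare event, + = positive/flagged.
P(D) = 1/5000
P(+|D) = 95/100 = 19/20
P(+|D') = 15/100 = 3/20
P(+) = P(+|D)P(D) + P(+|D')P(D')
     = \frac{19}{20} × \frac{1}{5000} + \frac{3}{20} × \frac{4999}{5000}
     = \frac{1877}{12500}
P(D|+) = P(+|D)P(D)/P(+) = \frac{19}{15016}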